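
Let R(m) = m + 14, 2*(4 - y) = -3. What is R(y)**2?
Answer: 1521/4 ≈ 380.25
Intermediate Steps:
y = 11/2 (y = 4 - 1/2*(-3) = 4 + 3/2 = 11/2 ≈ 5.5000)
R(m) = 14 + m
R(y)**2 = (14 + 11/2)**2 = (39/2)**2 = 1521/4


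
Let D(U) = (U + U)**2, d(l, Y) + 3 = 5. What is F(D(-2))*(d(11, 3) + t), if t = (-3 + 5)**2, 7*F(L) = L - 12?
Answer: 24/7 ≈ 3.4286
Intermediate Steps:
d(l, Y) = 2 (d(l, Y) = -3 + 5 = 2)
D(U) = 4*U**2 (D(U) = (2*U)**2 = 4*U**2)
F(L) = -12/7 + L/7 (F(L) = (L - 12)/7 = (-12 + L)/7 = -12/7 + L/7)
t = 4 (t = 2**2 = 4)
F(D(-2))*(d(11, 3) + t) = (-12/7 + (4*(-2)**2)/7)*(2 + 4) = (-12/7 + (4*4)/7)*6 = (-12/7 + (1/7)*16)*6 = (-12/7 + 16/7)*6 = (4/7)*6 = 24/7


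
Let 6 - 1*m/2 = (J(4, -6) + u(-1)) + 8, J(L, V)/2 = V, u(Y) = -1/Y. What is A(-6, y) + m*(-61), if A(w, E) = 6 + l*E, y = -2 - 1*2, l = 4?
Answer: -1108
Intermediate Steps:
J(L, V) = 2*V
y = -4 (y = -2 - 2 = -4)
m = 18 (m = 12 - 2*((2*(-6) - 1/(-1)) + 8) = 12 - 2*((-12 - 1*(-1)) + 8) = 12 - 2*((-12 + 1) + 8) = 12 - 2*(-11 + 8) = 12 - 2*(-3) = 12 + 6 = 18)
A(w, E) = 6 + 4*E
A(-6, y) + m*(-61) = (6 + 4*(-4)) + 18*(-61) = (6 - 16) - 1098 = -10 - 1098 = -1108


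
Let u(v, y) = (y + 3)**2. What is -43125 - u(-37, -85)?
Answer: -49849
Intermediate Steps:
u(v, y) = (3 + y)**2
-43125 - u(-37, -85) = -43125 - (3 - 85)**2 = -43125 - 1*(-82)**2 = -43125 - 1*6724 = -43125 - 6724 = -49849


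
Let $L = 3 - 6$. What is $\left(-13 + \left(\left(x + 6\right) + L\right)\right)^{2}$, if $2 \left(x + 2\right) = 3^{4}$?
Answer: $\frac{3249}{4} \approx 812.25$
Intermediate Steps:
$x = \frac{77}{2}$ ($x = -2 + \frac{3^{4}}{2} = -2 + \frac{1}{2} \cdot 81 = -2 + \frac{81}{2} = \frac{77}{2} \approx 38.5$)
$L = -3$ ($L = 3 - 6 = -3$)
$\left(-13 + \left(\left(x + 6\right) + L\right)\right)^{2} = \left(-13 + \left(\left(\frac{77}{2} + 6\right) - 3\right)\right)^{2} = \left(-13 + \left(\frac{89}{2} - 3\right)\right)^{2} = \left(-13 + \frac{83}{2}\right)^{2} = \left(\frac{57}{2}\right)^{2} = \frac{3249}{4}$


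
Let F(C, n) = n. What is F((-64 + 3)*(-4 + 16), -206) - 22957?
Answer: -23163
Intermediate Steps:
F((-64 + 3)*(-4 + 16), -206) - 22957 = -206 - 22957 = -23163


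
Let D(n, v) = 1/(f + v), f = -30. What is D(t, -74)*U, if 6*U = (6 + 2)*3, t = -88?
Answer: -1/26 ≈ -0.038462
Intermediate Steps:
D(n, v) = 1/(-30 + v)
U = 4 (U = ((6 + 2)*3)/6 = (8*3)/6 = (⅙)*24 = 4)
D(t, -74)*U = 4/(-30 - 74) = 4/(-104) = -1/104*4 = -1/26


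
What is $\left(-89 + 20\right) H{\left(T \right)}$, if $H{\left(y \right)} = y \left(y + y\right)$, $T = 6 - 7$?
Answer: $-138$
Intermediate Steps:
$T = -1$ ($T = 6 - 7 = -1$)
$H{\left(y \right)} = 2 y^{2}$ ($H{\left(y \right)} = y 2 y = 2 y^{2}$)
$\left(-89 + 20\right) H{\left(T \right)} = \left(-89 + 20\right) 2 \left(-1\right)^{2} = - 69 \cdot 2 \cdot 1 = \left(-69\right) 2 = -138$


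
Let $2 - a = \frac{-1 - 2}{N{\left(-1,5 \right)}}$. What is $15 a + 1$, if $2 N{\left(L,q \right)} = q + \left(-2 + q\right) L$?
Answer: $76$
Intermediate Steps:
$N{\left(L,q \right)} = \frac{q}{2} + \frac{L \left(-2 + q\right)}{2}$ ($N{\left(L,q \right)} = \frac{q + \left(-2 + q\right) L}{2} = \frac{q + L \left(-2 + q\right)}{2} = \frac{q}{2} + \frac{L \left(-2 + q\right)}{2}$)
$a = 5$ ($a = 2 - \frac{-1 - 2}{\frac{1}{2} \cdot 5 - -1 + \frac{1}{2} \left(-1\right) 5} = 2 - \frac{-1 - 2}{\frac{5}{2} + 1 - \frac{5}{2}} = 2 - - \frac{3}{1} = 2 - \left(-3\right) 1 = 2 - -3 = 2 + 3 = 5$)
$15 a + 1 = 15 \cdot 5 + 1 = 75 + 1 = 76$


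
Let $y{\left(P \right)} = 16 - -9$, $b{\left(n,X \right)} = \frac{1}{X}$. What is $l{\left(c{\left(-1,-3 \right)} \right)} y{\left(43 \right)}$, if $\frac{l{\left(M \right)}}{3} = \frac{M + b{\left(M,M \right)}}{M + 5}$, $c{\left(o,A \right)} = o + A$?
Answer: $- \frac{1275}{4} \approx -318.75$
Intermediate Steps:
$c{\left(o,A \right)} = A + o$
$y{\left(P \right)} = 25$ ($y{\left(P \right)} = 16 + 9 = 25$)
$l{\left(M \right)} = \frac{3 \left(M + \frac{1}{M}\right)}{5 + M}$ ($l{\left(M \right)} = 3 \frac{M + \frac{1}{M}}{M + 5} = 3 \frac{M + \frac{1}{M}}{5 + M} = \frac{3 \left(M + \frac{1}{M}\right)}{5 + M}$)
$l{\left(c{\left(-1,-3 \right)} \right)} y{\left(43 \right)} = \frac{3 \left(1 + \left(-3 - 1\right)^{2}\right)}{\left(-3 - 1\right) \left(5 - 4\right)} 25 = \frac{3 \left(1 + \left(-4\right)^{2}\right)}{\left(-4\right) \left(5 - 4\right)} 25 = 3 \left(- \frac{1}{4}\right) 1^{-1} \left(1 + 16\right) 25 = 3 \left(- \frac{1}{4}\right) 1 \cdot 17 \cdot 25 = \left(- \frac{51}{4}\right) 25 = - \frac{1275}{4}$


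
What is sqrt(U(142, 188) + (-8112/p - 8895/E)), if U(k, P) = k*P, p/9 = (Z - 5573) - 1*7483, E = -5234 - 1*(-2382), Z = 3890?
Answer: sqrt(10263129368930682879)/19606074 ≈ 163.40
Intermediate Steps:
E = -2852 (E = -5234 + 2382 = -2852)
p = -82494 (p = 9*((3890 - 5573) - 1*7483) = 9*(-1683 - 7483) = 9*(-9166) = -82494)
U(k, P) = P*k
sqrt(U(142, 188) + (-8112/p - 8895/E)) = sqrt(188*142 + (-8112/(-82494) - 8895/(-2852))) = sqrt(26696 + (-8112*(-1/82494) - 8895*(-1/2852))) = sqrt(26696 + (1352/13749 + 8895/2852)) = sqrt(26696 + 126153259/39212148) = sqrt(1046933656267/39212148) = sqrt(10263129368930682879)/19606074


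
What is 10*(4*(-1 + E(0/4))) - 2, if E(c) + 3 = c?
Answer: -162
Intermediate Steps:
E(c) = -3 + c
10*(4*(-1 + E(0/4))) - 2 = 10*(4*(-1 + (-3 + 0/4))) - 2 = 10*(4*(-1 + (-3 + 0*(¼)))) - 2 = 10*(4*(-1 + (-3 + 0))) - 2 = 10*(4*(-1 - 3)) - 2 = 10*(4*(-4)) - 2 = 10*(-16) - 2 = -160 - 2 = -162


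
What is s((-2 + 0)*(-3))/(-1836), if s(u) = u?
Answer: -1/306 ≈ -0.0032680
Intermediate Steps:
s((-2 + 0)*(-3))/(-1836) = ((-2 + 0)*(-3))/(-1836) = -2*(-3)*(-1/1836) = 6*(-1/1836) = -1/306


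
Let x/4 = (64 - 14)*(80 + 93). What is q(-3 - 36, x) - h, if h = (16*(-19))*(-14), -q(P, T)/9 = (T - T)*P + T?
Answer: -315656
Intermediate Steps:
x = 34600 (x = 4*((64 - 14)*(80 + 93)) = 4*(50*173) = 4*8650 = 34600)
q(P, T) = -9*T (q(P, T) = -9*((T - T)*P + T) = -9*(0*P + T) = -9*(0 + T) = -9*T)
h = 4256 (h = -304*(-14) = 4256)
q(-3 - 36, x) - h = -9*34600 - 1*4256 = -311400 - 4256 = -315656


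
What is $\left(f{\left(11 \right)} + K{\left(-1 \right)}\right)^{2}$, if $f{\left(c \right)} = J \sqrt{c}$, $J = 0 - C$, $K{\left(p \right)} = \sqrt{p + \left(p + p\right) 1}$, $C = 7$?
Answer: $536 - 14 i \sqrt{33} \approx 536.0 - 80.424 i$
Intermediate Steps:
$K{\left(p \right)} = \sqrt{3} \sqrt{p}$ ($K{\left(p \right)} = \sqrt{p + 2 p 1} = \sqrt{p + 2 p} = \sqrt{3 p} = \sqrt{3} \sqrt{p}$)
$J = -7$ ($J = 0 - 7 = -7$)
$f{\left(c \right)} = - 7 \sqrt{c}$
$\left(f{\left(11 \right)} + K{\left(-1 \right)}\right)^{2} = \left(- 7 \sqrt{11} + \sqrt{3} \sqrt{-1}\right)^{2} = \left(- 7 \sqrt{11} + \sqrt{3} i\right)^{2} = \left(- 7 \sqrt{11} + i \sqrt{3}\right)^{2}$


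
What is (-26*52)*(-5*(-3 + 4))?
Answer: 6760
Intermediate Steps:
(-26*52)*(-5*(-3 + 4)) = -(-6760) = -1352*(-5) = 6760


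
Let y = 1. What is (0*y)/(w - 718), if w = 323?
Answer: 0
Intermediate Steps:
(0*y)/(w - 718) = (0*1)/(323 - 718) = 0/(-395) = -1/395*0 = 0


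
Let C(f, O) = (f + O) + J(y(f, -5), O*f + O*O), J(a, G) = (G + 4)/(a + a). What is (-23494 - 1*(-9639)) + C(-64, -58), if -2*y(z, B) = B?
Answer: -12561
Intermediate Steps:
y(z, B) = -B/2
J(a, G) = (4 + G)/(2*a) (J(a, G) = (4 + G)/((2*a)) = (4 + G)*(1/(2*a)) = (4 + G)/(2*a))
C(f, O) = ⅘ + O + f + O²/5 + O*f/5 (C(f, O) = (f + O) + (4 + (O*f + O*O))/(2*((-½*(-5)))) = (O + f) + (4 + (O*f + O²))/(2*(5/2)) = (O + f) + (½)*(⅖)*(4 + (O² + O*f)) = (O + f) + (½)*(⅖)*(4 + O² + O*f) = (O + f) + (⅘ + O²/5 + O*f/5) = ⅘ + O + f + O²/5 + O*f/5)
(-23494 - 1*(-9639)) + C(-64, -58) = (-23494 - 1*(-9639)) + (⅘ - 58 - 64 + (⅕)*(-58)*(-58 - 64)) = (-23494 + 9639) + (⅘ - 58 - 64 + (⅕)*(-58)*(-122)) = -13855 + (⅘ - 58 - 64 + 7076/5) = -13855 + 1294 = -12561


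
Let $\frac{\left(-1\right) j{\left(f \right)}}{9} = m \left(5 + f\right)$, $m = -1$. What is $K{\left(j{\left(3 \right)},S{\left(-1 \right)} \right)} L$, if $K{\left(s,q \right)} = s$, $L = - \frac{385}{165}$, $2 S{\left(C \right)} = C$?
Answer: $-168$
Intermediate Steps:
$S{\left(C \right)} = \frac{C}{2}$
$L = - \frac{7}{3}$ ($L = \left(-385\right) \frac{1}{165} = - \frac{7}{3} \approx -2.3333$)
$j{\left(f \right)} = 45 + 9 f$ ($j{\left(f \right)} = - 9 \left(- (5 + f)\right) = - 9 \left(-5 - f\right) = 45 + 9 f$)
$K{\left(j{\left(3 \right)},S{\left(-1 \right)} \right)} L = \left(45 + 9 \cdot 3\right) \left(- \frac{7}{3}\right) = \left(45 + 27\right) \left(- \frac{7}{3}\right) = 72 \left(- \frac{7}{3}\right) = -168$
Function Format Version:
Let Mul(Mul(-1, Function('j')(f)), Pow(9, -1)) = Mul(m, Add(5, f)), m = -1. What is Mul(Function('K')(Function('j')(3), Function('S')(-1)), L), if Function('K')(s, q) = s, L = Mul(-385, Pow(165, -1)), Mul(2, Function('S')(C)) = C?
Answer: -168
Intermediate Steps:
Function('S')(C) = Mul(Rational(1, 2), C)
L = Rational(-7, 3) (L = Mul(-385, Rational(1, 165)) = Rational(-7, 3) ≈ -2.3333)
Function('j')(f) = Add(45, Mul(9, f)) (Function('j')(f) = Mul(-9, Mul(-1, Add(5, f))) = Mul(-9, Add(-5, Mul(-1, f))) = Add(45, Mul(9, f)))
Mul(Function('K')(Function('j')(3), Function('S')(-1)), L) = Mul(Add(45, Mul(9, 3)), Rational(-7, 3)) = Mul(Add(45, 27), Rational(-7, 3)) = Mul(72, Rational(-7, 3)) = -168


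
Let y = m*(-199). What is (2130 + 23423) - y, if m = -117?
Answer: 2270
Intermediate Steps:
y = 23283 (y = -117*(-199) = 23283)
(2130 + 23423) - y = (2130 + 23423) - 1*23283 = 25553 - 23283 = 2270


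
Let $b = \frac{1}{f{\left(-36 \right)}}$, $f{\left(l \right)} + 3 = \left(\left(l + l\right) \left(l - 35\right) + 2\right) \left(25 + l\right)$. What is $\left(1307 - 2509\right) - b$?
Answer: $- \frac{67620913}{56257} \approx -1202.0$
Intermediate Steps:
$f{\left(l \right)} = -3 + \left(2 + 2 l \left(-35 + l\right)\right) \left(25 + l\right)$ ($f{\left(l \right)} = -3 + \left(\left(l + l\right) \left(l - 35\right) + 2\right) \left(25 + l\right) = -3 + \left(2 l \left(-35 + l\right) + 2\right) \left(25 + l\right) = -3 + \left(2 + 2 l \left(-35 + l\right)\right) \left(25 + l\right)$)
$b = - \frac{1}{56257}$ ($b = \frac{1}{47 - -62928 - 20 \left(-36\right)^{2} + 2 \left(-36\right)^{3}} = \frac{1}{47 + 62928 - 25920 + 2 \left(-46656\right)} = \frac{1}{47 + 62928 - 25920 - 93312} = \frac{1}{-56257} = - \frac{1}{56257} \approx -1.7776 \cdot 10^{-5}$)
$\left(1307 - 2509\right) - b = \left(1307 - 2509\right) - - \frac{1}{56257} = -1202 + \frac{1}{56257} = - \frac{67620913}{56257}$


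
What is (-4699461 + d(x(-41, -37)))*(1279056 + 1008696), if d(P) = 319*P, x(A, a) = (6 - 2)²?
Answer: -10739524615464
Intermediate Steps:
x(A, a) = 16 (x(A, a) = 4² = 16)
(-4699461 + d(x(-41, -37)))*(1279056 + 1008696) = (-4699461 + 319*16)*(1279056 + 1008696) = (-4699461 + 5104)*2287752 = -4694357*2287752 = -10739524615464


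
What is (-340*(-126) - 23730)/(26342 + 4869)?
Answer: 19110/31211 ≈ 0.61228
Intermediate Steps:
(-340*(-126) - 23730)/(26342 + 4869) = (42840 - 23730)/31211 = 19110*(1/31211) = 19110/31211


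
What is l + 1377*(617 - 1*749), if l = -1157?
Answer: -182921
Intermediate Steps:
l + 1377*(617 - 1*749) = -1157 + 1377*(617 - 1*749) = -1157 + 1377*(617 - 749) = -1157 + 1377*(-132) = -1157 - 181764 = -182921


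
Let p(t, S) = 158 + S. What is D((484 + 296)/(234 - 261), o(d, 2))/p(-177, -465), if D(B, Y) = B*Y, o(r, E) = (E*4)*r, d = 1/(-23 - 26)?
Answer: -2080/135387 ≈ -0.015363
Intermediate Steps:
d = -1/49 (d = 1/(-49) = -1/49 ≈ -0.020408)
o(r, E) = 4*E*r (o(r, E) = (4*E)*r = 4*E*r)
D((484 + 296)/(234 - 261), o(d, 2))/p(-177, -465) = (((484 + 296)/(234 - 261))*(4*2*(-1/49)))/(158 - 465) = ((780/(-27))*(-8/49))/(-307) = ((780*(-1/27))*(-8/49))*(-1/307) = -260/9*(-8/49)*(-1/307) = (2080/441)*(-1/307) = -2080/135387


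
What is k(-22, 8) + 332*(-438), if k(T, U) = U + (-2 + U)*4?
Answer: -145384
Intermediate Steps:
k(T, U) = -8 + 5*U (k(T, U) = U + (-8 + 4*U) = -8 + 5*U)
k(-22, 8) + 332*(-438) = (-8 + 5*8) + 332*(-438) = (-8 + 40) - 145416 = 32 - 145416 = -145384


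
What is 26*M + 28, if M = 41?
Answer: 1094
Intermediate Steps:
26*M + 28 = 26*41 + 28 = 1066 + 28 = 1094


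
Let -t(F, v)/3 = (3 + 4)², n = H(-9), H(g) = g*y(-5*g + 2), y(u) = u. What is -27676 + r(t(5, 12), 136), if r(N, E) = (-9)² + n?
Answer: -28018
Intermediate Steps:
H(g) = g*(2 - 5*g) (H(g) = g*(-5*g + 2) = g*(2 - 5*g))
n = -423 (n = -9*(2 - 5*(-9)) = -9*(2 + 45) = -9*47 = -423)
t(F, v) = -147 (t(F, v) = -3*(3 + 4)² = -3*7² = -3*49 = -147)
r(N, E) = -342 (r(N, E) = (-9)² - 423 = 81 - 423 = -342)
-27676 + r(t(5, 12), 136) = -27676 - 342 = -28018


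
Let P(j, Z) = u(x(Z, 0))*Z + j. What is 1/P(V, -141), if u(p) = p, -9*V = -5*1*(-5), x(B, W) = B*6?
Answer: 9/1073549 ≈ 8.3834e-6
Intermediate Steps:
x(B, W) = 6*B
V = -25/9 (V = -(-5*1)*(-5)/9 = -(-5)*(-5)/9 = -⅑*25 = -25/9 ≈ -2.7778)
P(j, Z) = j + 6*Z² (P(j, Z) = (6*Z)*Z + j = 6*Z² + j = j + 6*Z²)
1/P(V, -141) = 1/(-25/9 + 6*(-141)²) = 1/(-25/9 + 6*19881) = 1/(-25/9 + 119286) = 1/(1073549/9) = 9/1073549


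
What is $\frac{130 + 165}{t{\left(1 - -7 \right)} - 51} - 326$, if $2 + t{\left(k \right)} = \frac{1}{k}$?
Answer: $- \frac{140258}{423} \approx -331.58$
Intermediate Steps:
$t{\left(k \right)} = -2 + \frac{1}{k}$
$\frac{130 + 165}{t{\left(1 - -7 \right)} - 51} - 326 = \frac{130 + 165}{\left(-2 + \frac{1}{1 - -7}\right) - 51} - 326 = \frac{295}{\left(-2 + \frac{1}{1 + 7}\right) - 51} - 326 = \frac{295}{\left(-2 + \frac{1}{8}\right) - 51} - 326 = \frac{295}{- \frac{15}{8} - 51} - 326 = \frac{295}{- \frac{423}{8}} - 326 = 295 \left(- \frac{8}{423}\right) - 326 = - \frac{2360}{423} - 326 = - \frac{140258}{423}$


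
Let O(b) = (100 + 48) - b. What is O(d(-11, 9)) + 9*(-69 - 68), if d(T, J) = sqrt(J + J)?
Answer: -1085 - 3*sqrt(2) ≈ -1089.2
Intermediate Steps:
d(T, J) = sqrt(2)*sqrt(J) (d(T, J) = sqrt(2*J) = sqrt(2)*sqrt(J))
O(b) = 148 - b
O(d(-11, 9)) + 9*(-69 - 68) = (148 - sqrt(2)*sqrt(9)) + 9*(-69 - 68) = (148 - sqrt(2)*3) + 9*(-137) = (148 - 3*sqrt(2)) - 1233 = -1085 - 3*sqrt(2)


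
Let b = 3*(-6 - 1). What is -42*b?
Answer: 882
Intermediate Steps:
b = -21 (b = 3*(-7) = -21)
-42*b = -42*(-21) = 882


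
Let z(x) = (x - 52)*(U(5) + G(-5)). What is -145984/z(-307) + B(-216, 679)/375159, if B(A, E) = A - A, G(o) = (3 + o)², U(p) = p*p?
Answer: 145984/10411 ≈ 14.022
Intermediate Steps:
U(p) = p²
z(x) = -1508 + 29*x (z(x) = (x - 52)*(5² + (3 - 5)²) = (-52 + x)*(25 + (-2)²) = (-52 + x)*(25 + 4) = (-52 + x)*29 = -1508 + 29*x)
B(A, E) = 0
-145984/z(-307) + B(-216, 679)/375159 = -145984/(-1508 + 29*(-307)) + 0/375159 = -145984/(-1508 - 8903) + 0*(1/375159) = -145984/(-10411) + 0 = -145984*(-1/10411) + 0 = 145984/10411 + 0 = 145984/10411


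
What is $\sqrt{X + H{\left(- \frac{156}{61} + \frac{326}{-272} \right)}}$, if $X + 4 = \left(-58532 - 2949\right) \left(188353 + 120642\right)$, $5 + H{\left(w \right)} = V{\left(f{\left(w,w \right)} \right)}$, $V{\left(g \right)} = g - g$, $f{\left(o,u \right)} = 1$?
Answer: $2 i \sqrt{4749330401} \approx 1.3783 \cdot 10^{5} i$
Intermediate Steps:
$V{\left(g \right)} = 0$
$H{\left(w \right)} = -5$ ($H{\left(w \right)} = -5 + 0 = -5$)
$X = -18997321599$ ($X = -4 + \left(-58532 - 2949\right) \left(188353 + 120642\right) = -4 - 18997321595 = -18997321599$)
$\sqrt{X + H{\left(- \frac{156}{61} + \frac{326}{-272} \right)}} = \sqrt{-18997321599 - 5} = \sqrt{-18997321604} = 2 i \sqrt{4749330401}$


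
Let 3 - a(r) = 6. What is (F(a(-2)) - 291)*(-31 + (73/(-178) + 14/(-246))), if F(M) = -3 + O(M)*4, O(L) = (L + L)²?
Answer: 17223475/3649 ≈ 4720.1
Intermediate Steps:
O(L) = 4*L² (O(L) = (2*L)² = 4*L²)
a(r) = -3 (a(r) = 3 - 1*6 = 3 - 6 = -3)
F(M) = -3 + 16*M² (F(M) = -3 + (4*M²)*4 = -3 + 16*M²)
(F(a(-2)) - 291)*(-31 + (73/(-178) + 14/(-246))) = ((-3 + 16*(-3)²) - 291)*(-31 + (73/(-178) + 14/(-246))) = ((-3 + 16*9) - 291)*(-31 + (73*(-1/178) + 14*(-1/246))) = ((-3 + 144) - 291)*(-31 + (-73/178 - 7/123)) = (141 - 291)*(-31 - 10225/21894) = -150*(-688939/21894) = 17223475/3649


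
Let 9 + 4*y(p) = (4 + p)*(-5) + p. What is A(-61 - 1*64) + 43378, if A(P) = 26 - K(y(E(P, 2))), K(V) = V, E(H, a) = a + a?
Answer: 173661/4 ≈ 43415.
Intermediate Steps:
E(H, a) = 2*a
y(p) = -29/4 - p (y(p) = -9/4 + ((4 + p)*(-5) + p)/4 = -9/4 + ((-20 - 5*p) + p)/4 = -9/4 + (-20 - 4*p)/4 = -9/4 + (-5 - p) = -29/4 - p)
A(P) = 149/4 (A(P) = 26 - (-29/4 - 2*2) = 26 - (-29/4 - 1*4) = 26 - (-29/4 - 4) = 26 - 1*(-45/4) = 26 + 45/4 = 149/4)
A(-61 - 1*64) + 43378 = 149/4 + 43378 = 173661/4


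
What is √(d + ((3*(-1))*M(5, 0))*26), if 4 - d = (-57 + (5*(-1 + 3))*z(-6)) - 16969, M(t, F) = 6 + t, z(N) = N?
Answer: 2*√4058 ≈ 127.40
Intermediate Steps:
d = 17090 (d = 4 - ((-57 + (5*(-1 + 3))*(-6)) - 16969) = 4 - ((-57 + (5*2)*(-6)) - 16969) = 4 - ((-57 + 10*(-6)) - 16969) = 4 - ((-57 - 60) - 16969) = 4 - (-117 - 16969) = 4 - 1*(-17086) = 4 + 17086 = 17090)
√(d + ((3*(-1))*M(5, 0))*26) = √(17090 + ((3*(-1))*(6 + 5))*26) = √(17090 - 3*11*26) = √(17090 - 33*26) = √(17090 - 858) = √16232 = 2*√4058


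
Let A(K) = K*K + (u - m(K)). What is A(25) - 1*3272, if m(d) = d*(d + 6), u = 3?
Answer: -3419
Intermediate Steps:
m(d) = d*(6 + d)
A(K) = 3 + K² - K*(6 + K) (A(K) = K*K + (3 - K*(6 + K)) = K² + (3 - K*(6 + K)) = 3 + K² - K*(6 + K))
A(25) - 1*3272 = (3 - 6*25) - 1*3272 = (3 - 150) - 3272 = -147 - 3272 = -3419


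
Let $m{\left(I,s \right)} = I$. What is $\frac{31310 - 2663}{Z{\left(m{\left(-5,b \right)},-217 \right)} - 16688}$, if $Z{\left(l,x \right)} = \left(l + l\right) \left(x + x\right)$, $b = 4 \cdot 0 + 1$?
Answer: $- \frac{3183}{1372} \approx -2.32$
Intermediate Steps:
$b = 1$ ($b = 0 + 1 = 1$)
$Z{\left(l,x \right)} = 4 l x$ ($Z{\left(l,x \right)} = 2 l 2 x = 4 l x$)
$\frac{31310 - 2663}{Z{\left(m{\left(-5,b \right)},-217 \right)} - 16688} = \frac{31310 - 2663}{4 \left(-5\right) \left(-217\right) - 16688} = \frac{28647}{4340 - 16688} = \frac{28647}{-12348} = 28647 \left(- \frac{1}{12348}\right) = - \frac{3183}{1372}$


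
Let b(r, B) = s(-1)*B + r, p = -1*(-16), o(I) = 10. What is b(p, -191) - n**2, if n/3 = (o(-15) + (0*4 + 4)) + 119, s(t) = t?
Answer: -158994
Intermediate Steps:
p = 16
b(r, B) = r - B (b(r, B) = -B + r = r - B)
n = 399 (n = 3*((10 + (0*4 + 4)) + 119) = 3*((10 + (0 + 4)) + 119) = 3*((10 + 4) + 119) = 3*(14 + 119) = 3*133 = 399)
b(p, -191) - n**2 = (16 - 1*(-191)) - 1*399**2 = (16 + 191) - 1*159201 = 207 - 159201 = -158994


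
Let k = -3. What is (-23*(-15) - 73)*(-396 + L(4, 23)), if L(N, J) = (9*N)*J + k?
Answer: 116688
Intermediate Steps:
L(N, J) = -3 + 9*J*N (L(N, J) = (9*N)*J - 3 = 9*J*N - 3 = -3 + 9*J*N)
(-23*(-15) - 73)*(-396 + L(4, 23)) = (-23*(-15) - 73)*(-396 + (-3 + 9*23*4)) = (345 - 73)*(-396 + (-3 + 828)) = 272*(-396 + 825) = 272*429 = 116688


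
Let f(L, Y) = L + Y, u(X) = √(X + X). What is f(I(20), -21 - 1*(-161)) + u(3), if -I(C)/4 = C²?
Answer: -1460 + √6 ≈ -1457.6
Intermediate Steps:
u(X) = √2*√X (u(X) = √(2*X) = √2*√X)
I(C) = -4*C²
f(I(20), -21 - 1*(-161)) + u(3) = (-4*20² + (-21 - 1*(-161))) + √2*√3 = (-4*400 + (-21 + 161)) + √6 = (-1600 + 140) + √6 = -1460 + √6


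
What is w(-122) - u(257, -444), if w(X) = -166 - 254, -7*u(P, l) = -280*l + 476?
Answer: 17408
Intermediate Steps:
u(P, l) = -68 + 40*l (u(P, l) = -(-280*l + 476)/7 = -(476 - 280*l)/7 = -68 + 40*l)
w(X) = -420
w(-122) - u(257, -444) = -420 - (-68 + 40*(-444)) = -420 - (-68 - 17760) = -420 - 1*(-17828) = -420 + 17828 = 17408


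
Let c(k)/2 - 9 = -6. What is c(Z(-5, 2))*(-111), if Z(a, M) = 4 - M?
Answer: -666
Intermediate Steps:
c(k) = 6 (c(k) = 18 + 2*(-6) = 18 - 12 = 6)
c(Z(-5, 2))*(-111) = 6*(-111) = -666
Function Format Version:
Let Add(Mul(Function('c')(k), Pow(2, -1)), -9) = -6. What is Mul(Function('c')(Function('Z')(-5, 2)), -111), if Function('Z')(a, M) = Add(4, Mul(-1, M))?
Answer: -666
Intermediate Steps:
Function('c')(k) = 6 (Function('c')(k) = Add(18, Mul(2, -6)) = Add(18, -12) = 6)
Mul(Function('c')(Function('Z')(-5, 2)), -111) = Mul(6, -111) = -666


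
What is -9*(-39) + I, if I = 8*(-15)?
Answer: 231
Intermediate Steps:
I = -120
-9*(-39) + I = -9*(-39) - 120 = 351 - 120 = 231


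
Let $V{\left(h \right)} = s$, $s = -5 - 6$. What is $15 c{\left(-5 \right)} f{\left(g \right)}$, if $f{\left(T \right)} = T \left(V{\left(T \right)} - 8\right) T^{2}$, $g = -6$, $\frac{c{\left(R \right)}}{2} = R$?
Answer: $-615600$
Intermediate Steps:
$c{\left(R \right)} = 2 R$
$s = -11$ ($s = -5 - 6 = -11$)
$V{\left(h \right)} = -11$
$f{\left(T \right)} = - 19 T^{3}$ ($f{\left(T \right)} = T \left(-11 - 8\right) T^{2} = T \left(-19\right) T^{2} = - 19 T T^{2} = - 19 T^{3}$)
$15 c{\left(-5 \right)} f{\left(g \right)} = 15 \cdot 2 \left(-5\right) \left(- 19 \left(-6\right)^{3}\right) = 15 \left(-10\right) \left(\left(-19\right) \left(-216\right)\right) = \left(-150\right) 4104 = -615600$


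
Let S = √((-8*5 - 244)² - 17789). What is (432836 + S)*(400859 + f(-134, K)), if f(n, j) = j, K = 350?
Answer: 173657698724 + 2808463*√1283 ≈ 1.7376e+11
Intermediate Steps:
S = 7*√1283 (S = √((-40 - 244)² - 17789) = √((-284)² - 17789) = √(80656 - 17789) = √62867 = 7*√1283 ≈ 250.73)
(432836 + S)*(400859 + f(-134, K)) = (432836 + 7*√1283)*(400859 + 350) = (432836 + 7*√1283)*401209 = 173657698724 + 2808463*√1283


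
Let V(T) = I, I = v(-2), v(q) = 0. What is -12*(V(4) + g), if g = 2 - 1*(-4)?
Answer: -72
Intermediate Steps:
I = 0
V(T) = 0
g = 6 (g = 2 + 4 = 6)
-12*(V(4) + g) = -12*(0 + 6) = -12*6 = -72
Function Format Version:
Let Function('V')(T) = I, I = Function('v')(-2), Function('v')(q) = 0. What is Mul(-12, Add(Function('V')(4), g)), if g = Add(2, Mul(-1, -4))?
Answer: -72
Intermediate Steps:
I = 0
Function('V')(T) = 0
g = 6 (g = Add(2, 4) = 6)
Mul(-12, Add(Function('V')(4), g)) = Mul(-12, Add(0, 6)) = Mul(-12, 6) = -72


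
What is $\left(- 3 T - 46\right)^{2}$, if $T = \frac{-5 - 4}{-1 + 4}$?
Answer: $1369$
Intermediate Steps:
$T = -3$ ($T = - \frac{9}{3} = \left(-9\right) \frac{1}{3} = -3$)
$\left(- 3 T - 46\right)^{2} = \left(\left(-3\right) \left(-3\right) - 46\right)^{2} = \left(9 - 46\right)^{2} = \left(-37\right)^{2} = 1369$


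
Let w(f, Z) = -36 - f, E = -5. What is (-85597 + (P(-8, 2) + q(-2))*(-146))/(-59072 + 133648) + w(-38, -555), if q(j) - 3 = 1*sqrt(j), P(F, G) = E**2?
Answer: 59467/74576 - 73*I*sqrt(2)/37288 ≈ 0.7974 - 0.0027687*I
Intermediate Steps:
P(F, G) = 25 (P(F, G) = (-5)**2 = 25)
q(j) = 3 + sqrt(j) (q(j) = 3 + 1*sqrt(j) = 3 + sqrt(j))
(-85597 + (P(-8, 2) + q(-2))*(-146))/(-59072 + 133648) + w(-38, -555) = (-85597 + (25 + (3 + sqrt(-2)))*(-146))/(-59072 + 133648) + (-36 - 1*(-38)) = (-85597 + (25 + (3 + I*sqrt(2)))*(-146))/74576 + (-36 + 38) = (-85597 + (28 + I*sqrt(2))*(-146))*(1/74576) + 2 = (-85597 + (-4088 - 146*I*sqrt(2)))*(1/74576) + 2 = (-89685 - 146*I*sqrt(2))*(1/74576) + 2 = (-89685/74576 - 73*I*sqrt(2)/37288) + 2 = 59467/74576 - 73*I*sqrt(2)/37288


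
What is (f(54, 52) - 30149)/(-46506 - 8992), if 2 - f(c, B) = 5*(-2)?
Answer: 30137/55498 ≈ 0.54303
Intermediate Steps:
f(c, B) = 12 (f(c, B) = 2 - 5*(-2) = 2 - 1*(-10) = 2 + 10 = 12)
(f(54, 52) - 30149)/(-46506 - 8992) = (12 - 30149)/(-46506 - 8992) = -30137/(-55498) = -30137*(-1/55498) = 30137/55498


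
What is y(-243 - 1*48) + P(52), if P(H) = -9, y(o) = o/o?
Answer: -8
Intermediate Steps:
y(o) = 1
y(-243 - 1*48) + P(52) = 1 - 9 = -8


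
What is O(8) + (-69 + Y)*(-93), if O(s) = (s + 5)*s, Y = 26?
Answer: 4103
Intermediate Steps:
O(s) = s*(5 + s) (O(s) = (5 + s)*s = s*(5 + s))
O(8) + (-69 + Y)*(-93) = 8*(5 + 8) + (-69 + 26)*(-93) = 8*13 - 43*(-93) = 104 + 3999 = 4103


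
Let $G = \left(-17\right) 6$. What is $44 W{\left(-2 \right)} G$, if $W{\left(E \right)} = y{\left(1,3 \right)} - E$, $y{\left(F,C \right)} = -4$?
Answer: $8976$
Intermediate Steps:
$G = -102$
$W{\left(E \right)} = -4 - E$
$44 W{\left(-2 \right)} G = 44 \left(-4 - -2\right) \left(-102\right) = 44 \left(-4 + 2\right) \left(-102\right) = 44 \left(-2\right) \left(-102\right) = \left(-88\right) \left(-102\right) = 8976$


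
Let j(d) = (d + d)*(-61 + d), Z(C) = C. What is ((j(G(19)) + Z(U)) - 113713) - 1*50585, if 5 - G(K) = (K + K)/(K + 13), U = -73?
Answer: -21095303/128 ≈ -1.6481e+5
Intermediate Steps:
G(K) = 5 - 2*K/(13 + K) (G(K) = 5 - (K + K)/(K + 13) = 5 - 2*K/(13 + K))
j(d) = 2*d*(-61 + d) (j(d) = (2*d)*(-61 + d) = 2*d*(-61 + d))
((j(G(19)) + Z(U)) - 113713) - 1*50585 = ((2*((65 + 3*19)/(13 + 19))*(-61 + (65 + 3*19)/(13 + 19)) - 73) - 113713) - 1*50585 = ((2*((65 + 57)/32)*(-61 + (65 + 57)/32) - 73) - 113713) - 50585 = ((2*((1/32)*122)*(-61 + (1/32)*122) - 73) - 113713) - 50585 = ((2*(61/16)*(-61 + 61/16) - 73) - 113713) - 50585 = ((2*(61/16)*(-915/16) - 73) - 113713) - 50585 = ((-55815/128 - 73) - 113713) - 50585 = (-65159/128 - 113713) - 50585 = -14620423/128 - 50585 = -21095303/128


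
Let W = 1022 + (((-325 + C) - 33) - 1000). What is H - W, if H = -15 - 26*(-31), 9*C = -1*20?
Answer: 10163/9 ≈ 1129.2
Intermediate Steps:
C = -20/9 (C = (-1*20)/9 = (⅑)*(-20) = -20/9 ≈ -2.2222)
H = 791 (H = -15 + 806 = 791)
W = -3044/9 (W = 1022 + (((-325 - 20/9) - 33) - 1000) = 1022 + ((-2945/9 - 33) - 1000) = 1022 + (-3242/9 - 1000) = 1022 - 12242/9 = -3044/9 ≈ -338.22)
H - W = 791 - 1*(-3044/9) = 791 + 3044/9 = 10163/9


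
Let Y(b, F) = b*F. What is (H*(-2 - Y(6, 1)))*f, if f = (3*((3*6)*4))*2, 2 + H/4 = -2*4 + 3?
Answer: 96768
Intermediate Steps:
Y(b, F) = F*b
H = -28 (H = -8 + 4*(-2*4 + 3) = -8 + 4*(-8 + 3) = -8 + 4*(-5) = -8 - 20 = -28)
f = 432 (f = (3*(18*4))*2 = (3*72)*2 = 216*2 = 432)
(H*(-2 - Y(6, 1)))*f = -28*(-2 - 6)*432 = -28*(-8)*432 = 224*432 = 96768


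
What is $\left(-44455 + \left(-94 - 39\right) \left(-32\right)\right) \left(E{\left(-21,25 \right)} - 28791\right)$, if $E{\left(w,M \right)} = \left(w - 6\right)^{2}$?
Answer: $1128064338$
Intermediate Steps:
$E{\left(w,M \right)} = \left(-6 + w\right)^{2}$
$\left(-44455 + \left(-94 - 39\right) \left(-32\right)\right) \left(E{\left(-21,25 \right)} - 28791\right) = \left(-44455 + \left(-94 - 39\right) \left(-32\right)\right) \left(\left(-6 - 21\right)^{2} - 28791\right) = \left(-44455 - -4256\right) \left(\left(-27\right)^{2} - 28791\right) = \left(-44455 + 4256\right) \left(729 - 28791\right) = \left(-40199\right) \left(-28062\right) = 1128064338$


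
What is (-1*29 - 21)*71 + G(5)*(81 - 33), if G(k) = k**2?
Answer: -2350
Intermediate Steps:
(-1*29 - 21)*71 + G(5)*(81 - 33) = (-1*29 - 21)*71 + 5**2*(81 - 33) = (-29 - 21)*71 + 25*48 = -50*71 + 1200 = -3550 + 1200 = -2350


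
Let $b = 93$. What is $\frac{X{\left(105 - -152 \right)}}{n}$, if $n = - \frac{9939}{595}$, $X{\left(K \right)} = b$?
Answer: $- \frac{18445}{3313} \approx -5.5675$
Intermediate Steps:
$X{\left(K \right)} = 93$
$n = - \frac{9939}{595}$ ($n = \left(-9939\right) \frac{1}{595} = - \frac{9939}{595} \approx -16.704$)
$\frac{X{\left(105 - -152 \right)}}{n} = \frac{93}{- \frac{9939}{595}} = 93 \left(- \frac{595}{9939}\right) = - \frac{18445}{3313}$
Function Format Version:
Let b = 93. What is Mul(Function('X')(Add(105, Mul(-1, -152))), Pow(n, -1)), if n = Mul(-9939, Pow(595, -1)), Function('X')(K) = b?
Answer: Rational(-18445, 3313) ≈ -5.5675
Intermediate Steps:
Function('X')(K) = 93
n = Rational(-9939, 595) (n = Mul(-9939, Rational(1, 595)) = Rational(-9939, 595) ≈ -16.704)
Mul(Function('X')(Add(105, Mul(-1, -152))), Pow(n, -1)) = Mul(93, Pow(Rational(-9939, 595), -1)) = Mul(93, Rational(-595, 9939)) = Rational(-18445, 3313)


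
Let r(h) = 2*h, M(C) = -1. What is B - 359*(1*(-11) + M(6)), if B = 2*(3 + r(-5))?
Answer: 4294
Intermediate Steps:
B = -14 (B = 2*(3 + 2*(-5)) = 2*(3 - 10) = 2*(-7) = -14)
B - 359*(1*(-11) + M(6)) = -14 - 359*(1*(-11) - 1) = -14 - 359*(-11 - 1) = -14 - 359*(-12) = -14 + 4308 = 4294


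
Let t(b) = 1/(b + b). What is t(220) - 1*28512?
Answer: -12545279/440 ≈ -28512.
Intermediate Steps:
t(b) = 1/(2*b)
t(220) - 1*28512 = (½)/220 - 1*28512 = (½)*(1/220) - 28512 = 1/440 - 28512 = -12545279/440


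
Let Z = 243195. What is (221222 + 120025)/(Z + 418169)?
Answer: 341247/661364 ≈ 0.51597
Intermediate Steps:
(221222 + 120025)/(Z + 418169) = (221222 + 120025)/(243195 + 418169) = 341247/661364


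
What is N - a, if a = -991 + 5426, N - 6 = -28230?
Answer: -32659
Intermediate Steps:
N = -28224 (N = 6 - 28230 = -28224)
a = 4435
N - a = -28224 - 1*4435 = -28224 - 4435 = -32659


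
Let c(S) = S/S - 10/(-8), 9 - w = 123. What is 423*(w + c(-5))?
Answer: -189081/4 ≈ -47270.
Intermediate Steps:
w = -114 (w = 9 - 1*123 = 9 - 123 = -114)
c(S) = 9/4 (c(S) = 1 - 10*(-⅛) = 1 + 5/4 = 9/4)
423*(w + c(-5)) = 423*(-114 + 9/4) = 423*(-447/4) = -189081/4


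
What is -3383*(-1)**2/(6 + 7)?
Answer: -3383/13 ≈ -260.23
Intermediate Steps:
-3383*(-1)**2/(6 + 7) = -3383/13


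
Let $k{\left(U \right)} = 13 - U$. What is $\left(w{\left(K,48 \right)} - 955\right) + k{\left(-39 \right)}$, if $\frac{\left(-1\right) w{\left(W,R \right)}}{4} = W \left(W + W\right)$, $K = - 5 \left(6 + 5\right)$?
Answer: $-25103$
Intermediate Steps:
$K = -55$ ($K = \left(-5\right) 11 = -55$)
$w{\left(W,R \right)} = - 8 W^{2}$ ($w{\left(W,R \right)} = - 4 W \left(W + W\right) = - 4 W 2 W = - 4 \cdot 2 W^{2} = - 8 W^{2}$)
$\left(w{\left(K,48 \right)} - 955\right) + k{\left(-39 \right)} = \left(- 8 \left(-55\right)^{2} - 955\right) + \left(13 - -39\right) = \left(\left(-8\right) 3025 - 955\right) + \left(13 + 39\right) = \left(-24200 - 955\right) + 52 = -25155 + 52 = -25103$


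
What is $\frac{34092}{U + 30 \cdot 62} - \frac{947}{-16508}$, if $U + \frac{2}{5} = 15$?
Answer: $\frac{2822829911}{154729484} \approx 18.244$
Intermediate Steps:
$U = \frac{73}{5}$ ($U = - \frac{2}{5} + 15 = \frac{73}{5} \approx 14.6$)
$\frac{34092}{U + 30 \cdot 62} - \frac{947}{-16508} = \frac{34092}{\frac{73}{5} + 30 \cdot 62} - \frac{947}{-16508} = \frac{34092}{\frac{73}{5} + 1860} - - \frac{947}{16508} = \frac{34092}{\frac{9373}{5}} + \frac{947}{16508} = 34092 \cdot \frac{5}{9373} + \frac{947}{16508} = \frac{170460}{9373} + \frac{947}{16508} = \frac{2822829911}{154729484}$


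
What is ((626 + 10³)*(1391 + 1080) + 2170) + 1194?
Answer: 4021210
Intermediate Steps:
((626 + 10³)*(1391 + 1080) + 2170) + 1194 = ((626 + 1000)*2471 + 2170) + 1194 = (1626*2471 + 2170) + 1194 = (4017846 + 2170) + 1194 = 4020016 + 1194 = 4021210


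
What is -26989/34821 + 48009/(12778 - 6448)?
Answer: 500293673/73472310 ≈ 6.8093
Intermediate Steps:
-26989/34821 + 48009/(12778 - 6448) = -26989*1/34821 + 48009/6330 = -26989/34821 + 48009*(1/6330) = -26989/34821 + 16003/2110 = 500293673/73472310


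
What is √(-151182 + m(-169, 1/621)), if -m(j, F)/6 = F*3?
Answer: 2*I*√179944410/69 ≈ 388.82*I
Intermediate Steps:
m(j, F) = -18*F (m(j, F) = -6*F*3 = -18*F)
√(-151182 + m(-169, 1/621)) = √(-151182 - 18/621) = √(-151182 - 18*1/621) = √(-151182 - 2/69) = √(-10431560/69) = 2*I*√179944410/69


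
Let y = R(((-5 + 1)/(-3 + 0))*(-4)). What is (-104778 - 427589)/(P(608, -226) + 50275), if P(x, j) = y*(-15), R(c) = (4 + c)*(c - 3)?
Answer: -1597101/150325 ≈ -10.624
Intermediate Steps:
R(c) = (-3 + c)*(4 + c) (R(c) = (4 + c)*(-3 + c) = (-3 + c)*(4 + c))
y = 100/9 (y = -12 + ((-5 + 1)/(-3 + 0))*(-4) + (((-5 + 1)/(-3 + 0))*(-4))**2 = -12 - 4/(-3)*(-4) + (-4/(-3)*(-4))**2 = -12 - 4*(-1/3)*(-4) + (-4*(-1/3)*(-4))**2 = -12 + (4/3)*(-4) + ((4/3)*(-4))**2 = -12 - 16/3 + (-16/3)**2 = -12 - 16/3 + 256/9 = 100/9 ≈ 11.111)
P(x, j) = -500/3 (P(x, j) = (100/9)*(-15) = -500/3)
(-104778 - 427589)/(P(608, -226) + 50275) = (-104778 - 427589)/(-500/3 + 50275) = -532367/150325/3 = -532367*3/150325 = -1597101/150325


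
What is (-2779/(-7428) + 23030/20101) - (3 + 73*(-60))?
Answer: 653757795475/149310228 ≈ 4378.5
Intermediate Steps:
(-2779/(-7428) + 23030/20101) - (3 + 73*(-60)) = (-2779*(-1/7428) + 23030*(1/20101)) - (3 - 4380) = (2779/7428 + 23030/20101) - 1*(-4377) = 226927519/149310228 + 4377 = 653757795475/149310228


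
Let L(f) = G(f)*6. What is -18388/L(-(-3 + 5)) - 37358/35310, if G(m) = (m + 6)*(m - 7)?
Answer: 26717123/317790 ≈ 84.072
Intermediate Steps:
G(m) = (-7 + m)*(6 + m) (G(m) = (6 + m)*(-7 + m) = (-7 + m)*(6 + m))
L(f) = -252 - 6*f + 6*f**2 (L(f) = (-42 + f**2 - f)*6 = -252 - 6*f + 6*f**2)
-18388/L(-(-3 + 5)) - 37358/35310 = -18388/(-252 - (-6)*(-3 + 5) + 6*(-(-3 + 5))**2) - 37358/35310 = -18388/(-252 - (-6)*2 + 6*(-1*2)**2) - 37358*1/35310 = -18388/(-252 - 6*(-2) + 6*(-2)**2) - 18679/17655 = -18388/(-252 + 12 + 6*4) - 18679/17655 = -18388/(-252 + 12 + 24) - 18679/17655 = -18388/(-216) - 18679/17655 = -18388*(-1/216) - 18679/17655 = 4597/54 - 18679/17655 = 26717123/317790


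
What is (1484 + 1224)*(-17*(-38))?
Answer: 1749368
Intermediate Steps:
(1484 + 1224)*(-17*(-38)) = 2708*646 = 1749368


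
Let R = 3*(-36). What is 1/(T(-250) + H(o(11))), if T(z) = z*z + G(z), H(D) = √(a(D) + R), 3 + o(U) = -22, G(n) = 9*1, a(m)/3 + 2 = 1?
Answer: 62509/3907375192 - I*√111/3907375192 ≈ 1.5998e-5 - 2.6963e-9*I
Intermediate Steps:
a(m) = -3 (a(m) = -6 + 3*1 = -6 + 3 = -3)
G(n) = 9
o(U) = -25 (o(U) = -3 - 22 = -25)
R = -108
H(D) = I*√111 (H(D) = √(-3 - 108) = √(-111) = I*√111)
T(z) = 9 + z² (T(z) = z*z + 9 = z² + 9 = 9 + z²)
1/(T(-250) + H(o(11))) = 1/((9 + (-250)²) + I*√111) = 1/((9 + 62500) + I*√111) = 1/(62509 + I*√111)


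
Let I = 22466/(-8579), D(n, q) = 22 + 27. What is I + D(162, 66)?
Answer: 397905/8579 ≈ 46.381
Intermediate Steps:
D(n, q) = 49
I = -22466/8579 (I = 22466*(-1/8579) = -22466/8579 ≈ -2.6187)
I + D(162, 66) = -22466/8579 + 49 = 397905/8579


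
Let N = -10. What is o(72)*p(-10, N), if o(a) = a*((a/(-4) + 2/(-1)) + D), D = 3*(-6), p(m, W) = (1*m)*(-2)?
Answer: -54720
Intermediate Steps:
p(m, W) = -2*m (p(m, W) = m*(-2) = -2*m)
D = -18
o(a) = a*(-20 - a/4) (o(a) = a*((a/(-4) + 2/(-1)) - 18) = a*((a*(-¼) + 2*(-1)) - 18) = a*((-a/4 - 2) - 18) = a*((-2 - a/4) - 18) = a*(-20 - a/4))
o(72)*p(-10, N) = (-¼*72*(80 + 72))*(-2*(-10)) = -¼*72*152*20 = -2736*20 = -54720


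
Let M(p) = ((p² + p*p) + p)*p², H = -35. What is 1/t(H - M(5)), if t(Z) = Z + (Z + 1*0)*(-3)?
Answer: 1/2820 ≈ 0.00035461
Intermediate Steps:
M(p) = p²*(p + 2*p²) (M(p) = ((p² + p²) + p)*p² = (2*p² + p)*p² = (p + 2*p²)*p² = p²*(p + 2*p²))
t(Z) = -2*Z (t(Z) = Z + (Z + 0)*(-3) = Z + Z*(-3) = Z - 3*Z = -2*Z)
1/t(H - M(5)) = 1/(-2*(-35 - 5³*(1 + 2*5))) = 1/(-2*(-35 - 125*(1 + 10))) = 1/(-2*(-35 - 125*11)) = 1/(-2*(-35 - 1*1375)) = 1/(-2*(-35 - 1375)) = 1/(-2*(-1410)) = 1/2820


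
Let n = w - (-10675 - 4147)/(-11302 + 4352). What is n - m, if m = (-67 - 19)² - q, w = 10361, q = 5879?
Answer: 30725489/3475 ≈ 8841.9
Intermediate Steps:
n = 35997064/3475 (n = 10361 - (-10675 - 4147)/(-11302 + 4352) = 10361 - (-14822)/(-6950) = 10361 - (-14822)*(-1)/6950 = 10361 - 1*7411/3475 = 10361 - 7411/3475 = 35997064/3475 ≈ 10359.)
m = 1517 (m = (-67 - 19)² - 1*5879 = (-86)² - 5879 = 7396 - 5879 = 1517)
n - m = 35997064/3475 - 1*1517 = 35997064/3475 - 1517 = 30725489/3475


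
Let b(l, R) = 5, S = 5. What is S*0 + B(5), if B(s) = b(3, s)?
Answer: 5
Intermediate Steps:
B(s) = 5
S*0 + B(5) = 5*0 + 5 = 0 + 5 = 5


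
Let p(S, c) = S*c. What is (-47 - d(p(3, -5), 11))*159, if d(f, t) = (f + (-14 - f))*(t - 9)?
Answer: -3021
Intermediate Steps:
d(f, t) = 126 - 14*t (d(f, t) = -14*(-9 + t) = 126 - 14*t)
(-47 - d(p(3, -5), 11))*159 = (-47 - (126 - 14*11))*159 = (-47 - (126 - 154))*159 = (-47 - 1*(-28))*159 = (-47 + 28)*159 = -19*159 = -3021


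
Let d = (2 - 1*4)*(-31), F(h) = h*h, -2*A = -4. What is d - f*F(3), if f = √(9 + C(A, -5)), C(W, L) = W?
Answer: 62 - 9*√11 ≈ 32.150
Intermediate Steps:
A = 2 (A = -½*(-4) = 2)
F(h) = h²
f = √11 (f = √(9 + 2) = √11 ≈ 3.3166)
d = 62 (d = (2 - 4)*(-31) = -2*(-31) = 62)
d - f*F(3) = 62 - √11*3² = 62 - √11*9 = 62 - 9*√11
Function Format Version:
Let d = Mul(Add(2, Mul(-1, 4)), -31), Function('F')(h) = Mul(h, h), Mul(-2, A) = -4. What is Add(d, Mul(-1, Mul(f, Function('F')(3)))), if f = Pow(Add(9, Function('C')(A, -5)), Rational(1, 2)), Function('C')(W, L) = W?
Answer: Add(62, Mul(-9, Pow(11, Rational(1, 2)))) ≈ 32.150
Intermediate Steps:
A = 2 (A = Mul(Rational(-1, 2), -4) = 2)
Function('F')(h) = Pow(h, 2)
f = Pow(11, Rational(1, 2)) (f = Pow(Add(9, 2), Rational(1, 2)) = Pow(11, Rational(1, 2)) ≈ 3.3166)
d = 62 (d = Mul(Add(2, -4), -31) = Mul(-2, -31) = 62)
Add(d, Mul(-1, Mul(f, Function('F')(3)))) = Add(62, Mul(-1, Mul(Pow(11, Rational(1, 2)), Pow(3, 2)))) = Add(62, Mul(-1, Mul(Pow(11, Rational(1, 2)), 9))) = Add(62, Mul(-1, Mul(9, Pow(11, Rational(1, 2))))) = Add(62, Mul(-9, Pow(11, Rational(1, 2))))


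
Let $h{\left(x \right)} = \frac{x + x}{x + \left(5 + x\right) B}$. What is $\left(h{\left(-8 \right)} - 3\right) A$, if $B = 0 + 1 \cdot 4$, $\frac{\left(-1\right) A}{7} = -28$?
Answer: $- \frac{2156}{5} \approx -431.2$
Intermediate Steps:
$A = 196$ ($A = \left(-7\right) \left(-28\right) = 196$)
$B = 4$ ($B = 0 + 4 = 4$)
$h{\left(x \right)} = \frac{2 x}{20 + 5 x}$ ($h{\left(x \right)} = \frac{x + x}{x + \left(5 + x\right) 4} = \frac{2 x}{x + \left(20 + 4 x\right)} = \frac{2 x}{20 + 5 x}$)
$\left(h{\left(-8 \right)} - 3\right) A = \left(\frac{2}{5} \left(-8\right) \frac{1}{4 - 8} - 3\right) 196 = \left(\frac{2}{5} \left(-8\right) \frac{1}{-4} - 3\right) 196 = \left(\frac{2}{5} \left(-8\right) \left(- \frac{1}{4}\right) - 3\right) 196 = \left(\frac{4}{5} - 3\right) 196 = \left(- \frac{11}{5}\right) 196 = - \frac{2156}{5}$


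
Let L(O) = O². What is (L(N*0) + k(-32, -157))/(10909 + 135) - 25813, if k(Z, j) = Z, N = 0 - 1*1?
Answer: -71269701/2761 ≈ -25813.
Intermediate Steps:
N = -1 (N = 0 - 1 = -1)
(L(N*0) + k(-32, -157))/(10909 + 135) - 25813 = ((-1*0)² - 32)/(10909 + 135) - 25813 = (0² - 32)/11044 - 25813 = (0 - 32)*(1/11044) - 25813 = -32*1/11044 - 25813 = -8/2761 - 25813 = -71269701/2761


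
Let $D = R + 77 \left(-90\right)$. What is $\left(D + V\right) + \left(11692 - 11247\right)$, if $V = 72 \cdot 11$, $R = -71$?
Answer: $-5764$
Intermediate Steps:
$D = -7001$ ($D = -71 + 77 \left(-90\right) = -71 - 6930 = -7001$)
$V = 792$
$\left(D + V\right) + \left(11692 - 11247\right) = \left(-7001 + 792\right) + \left(11692 - 11247\right) = -6209 + 445 = -5764$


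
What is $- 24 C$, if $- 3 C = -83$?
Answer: $-664$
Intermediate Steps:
$C = \frac{83}{3}$ ($C = \left(- \frac{1}{3}\right) \left(-83\right) = \frac{83}{3} \approx 27.667$)
$- 24 C = - \frac{24 \cdot 83}{3} = \left(-1\right) 664 = -664$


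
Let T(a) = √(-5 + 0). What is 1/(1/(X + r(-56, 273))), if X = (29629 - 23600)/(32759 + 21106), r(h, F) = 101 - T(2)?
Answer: 5446394/53865 - I*√5 ≈ 101.11 - 2.2361*I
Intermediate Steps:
T(a) = I*√5 (T(a) = √(-5) = I*√5)
r(h, F) = 101 - I*√5
X = 6029/53865 ≈ 0.11193
1/(1/(X + r(-56, 273))) = 1/(1/(6029/53865 + (101 - I*√5))) = 1/(1/(5446394/53865 - I*√5)) = 5446394/53865 - I*√5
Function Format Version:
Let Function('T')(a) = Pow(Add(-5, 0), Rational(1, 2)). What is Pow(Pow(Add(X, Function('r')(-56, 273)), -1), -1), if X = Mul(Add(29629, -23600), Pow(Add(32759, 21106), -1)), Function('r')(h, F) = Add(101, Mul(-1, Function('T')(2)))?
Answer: Add(Rational(5446394, 53865), Mul(-1, I, Pow(5, Rational(1, 2)))) ≈ Add(101.11, Mul(-2.2361, I))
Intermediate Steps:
Function('T')(a) = Mul(I, Pow(5, Rational(1, 2))) (Function('T')(a) = Pow(-5, Rational(1, 2)) = Mul(I, Pow(5, Rational(1, 2))))
Function('r')(h, F) = Add(101, Mul(-1, I, Pow(5, Rational(1, 2)))) (Function('r')(h, F) = Add(101, Mul(-1, Mul(I, Pow(5, Rational(1, 2))))) = Add(101, Mul(-1, I, Pow(5, Rational(1, 2)))))
X = Rational(6029, 53865) (X = Mul(6029, Pow(53865, -1)) = Mul(6029, Rational(1, 53865)) = Rational(6029, 53865) ≈ 0.11193)
Pow(Pow(Add(X, Function('r')(-56, 273)), -1), -1) = Pow(Pow(Add(Rational(6029, 53865), Add(101, Mul(-1, I, Pow(5, Rational(1, 2))))), -1), -1) = Pow(Pow(Add(Rational(5446394, 53865), Mul(-1, I, Pow(5, Rational(1, 2)))), -1), -1) = Add(Rational(5446394, 53865), Mul(-1, I, Pow(5, Rational(1, 2))))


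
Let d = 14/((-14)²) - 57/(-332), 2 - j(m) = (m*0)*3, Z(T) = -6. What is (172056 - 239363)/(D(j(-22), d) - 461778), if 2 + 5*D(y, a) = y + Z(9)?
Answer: 336535/2308896 ≈ 0.14576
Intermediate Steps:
j(m) = 2 (j(m) = 2 - m*0*3 = 2 - 0*3 = 2 - 1*0 = 2 + 0 = 2)
d = 565/2324 (d = 14/196 - 57*(-1/332) = 14*(1/196) + 57/332 = 1/14 + 57/332 = 565/2324 ≈ 0.24312)
D(y, a) = -8/5 + y/5 (D(y, a) = -⅖ + (y - 6)/5 = -⅖ + (-6 + y)/5 = -⅖ + (-6/5 + y/5) = -8/5 + y/5)
(172056 - 239363)/(D(j(-22), d) - 461778) = (172056 - 239363)/((-8/5 + (⅕)*2) - 461778) = -67307/((-8/5 + ⅖) - 461778) = -67307/(-6/5 - 461778) = -67307/(-2308896/5) = -67307*(-5/2308896) = 336535/2308896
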